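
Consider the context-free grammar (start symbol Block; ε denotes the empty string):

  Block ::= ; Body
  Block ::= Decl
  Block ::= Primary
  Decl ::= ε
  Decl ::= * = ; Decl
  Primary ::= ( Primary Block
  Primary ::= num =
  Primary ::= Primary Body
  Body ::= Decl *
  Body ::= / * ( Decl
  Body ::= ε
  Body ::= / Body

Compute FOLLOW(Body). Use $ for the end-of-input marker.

{ $, (, *, /, ;, num }

In Block ::= ; Body: Body is at the end, add FOLLOW(Block) = { $, (, *, /, ;, num }.
In Primary ::= Primary Body: Body is at the end, add FOLLOW(Primary) = { $, (, *, /, ;, num }.
In Body ::= / Body: Body is at the end, add FOLLOW(Body) = { $, (, *, /, ;, num }.
Union: FOLLOW(Body) = { $, (, *, /, ;, num }.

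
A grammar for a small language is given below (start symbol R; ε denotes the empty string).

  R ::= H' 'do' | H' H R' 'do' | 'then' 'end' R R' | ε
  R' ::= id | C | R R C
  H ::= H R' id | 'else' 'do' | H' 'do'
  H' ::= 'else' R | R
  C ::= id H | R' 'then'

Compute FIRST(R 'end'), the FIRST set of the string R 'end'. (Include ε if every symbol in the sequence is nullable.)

Add FIRST(R)\{ε} = { 'do', 'else', 'then' }; R is nullable, continue.
'end' is a terminal; add {'end'} and stop.

{ 'do', 'else', 'end', 'then' }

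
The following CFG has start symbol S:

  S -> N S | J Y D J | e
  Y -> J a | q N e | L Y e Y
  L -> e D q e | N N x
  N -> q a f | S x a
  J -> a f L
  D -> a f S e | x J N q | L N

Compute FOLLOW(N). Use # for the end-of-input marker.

In S -> N S: add FIRST(S) = { a, e, q }.
In Y -> q N e: add FIRST(e) = { e }.
In L -> N N x: add FIRST(N x) = { a, e, q }.
In L -> N N x: add FIRST(x) = { x }.
In D -> x J N q: add FIRST(q) = { q }.
In D -> L N: N is at the end, add FOLLOW(D) = { a, q }.
Union: FOLLOW(N) = { a, e, q, x }.

{ a, e, q, x }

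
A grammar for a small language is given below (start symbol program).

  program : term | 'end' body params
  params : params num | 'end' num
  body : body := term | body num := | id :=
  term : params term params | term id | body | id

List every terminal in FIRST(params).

From params : params num: add FIRST(params) = { 'end' }.
params : 'end' num contributes {'end'}.
Union: FIRST(params) = { 'end' }.

{ 'end' }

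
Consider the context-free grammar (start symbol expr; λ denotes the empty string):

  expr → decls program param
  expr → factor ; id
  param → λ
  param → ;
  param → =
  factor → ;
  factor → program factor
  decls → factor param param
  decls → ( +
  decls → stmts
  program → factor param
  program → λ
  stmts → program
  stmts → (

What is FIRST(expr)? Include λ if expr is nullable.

{ (, ;, =, λ }

From expr → decls program param: decls, program, param nullable, take FIRST(decls) ∪ FIRST(program) ∪ FIRST(param) = { (, ;, = }; also λ since the whole RHS is nullable.
From expr → factor ; id: add FIRST(factor) = { ; }.
Union: FIRST(expr) = { (, ;, =, λ }.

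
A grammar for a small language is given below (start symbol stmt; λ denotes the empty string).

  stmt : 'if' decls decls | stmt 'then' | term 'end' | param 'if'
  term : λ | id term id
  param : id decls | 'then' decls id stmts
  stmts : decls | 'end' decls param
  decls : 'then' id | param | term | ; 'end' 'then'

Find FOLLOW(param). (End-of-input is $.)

In stmt : param 'if': add FIRST('if') = { 'if' }.
In stmts : 'end' decls param: param is at the end, add FOLLOW(stmts) = { $, 'if', 'then', ;, id }.
In decls : param: param is at the end, add FOLLOW(decls) = { $, 'if', 'then', ;, id }.
Union: FOLLOW(param) = { $, 'if', 'then', ;, id }.

{ $, 'if', 'then', ;, id }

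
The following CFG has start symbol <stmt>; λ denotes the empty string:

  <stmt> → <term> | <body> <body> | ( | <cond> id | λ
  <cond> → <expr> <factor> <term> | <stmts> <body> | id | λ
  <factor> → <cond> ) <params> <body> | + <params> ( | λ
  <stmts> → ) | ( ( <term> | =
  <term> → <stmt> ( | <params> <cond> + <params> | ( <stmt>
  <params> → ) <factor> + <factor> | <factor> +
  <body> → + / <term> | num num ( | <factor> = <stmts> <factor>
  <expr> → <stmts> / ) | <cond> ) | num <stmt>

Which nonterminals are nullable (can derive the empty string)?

{ <cond>, <factor>, <stmt> }

Directly nullable (have an λ-production): <stmt>, <cond>, <factor>.
No other nonterminal has a production whose RHS symbols are all nullable.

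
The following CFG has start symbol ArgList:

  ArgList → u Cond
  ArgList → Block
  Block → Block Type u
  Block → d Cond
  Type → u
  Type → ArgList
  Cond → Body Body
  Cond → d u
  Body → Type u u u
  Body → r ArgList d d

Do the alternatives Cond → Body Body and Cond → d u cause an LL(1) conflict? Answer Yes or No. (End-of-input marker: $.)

Yes

FIRST(Body Body) = { d, r, u } and FIRST(d u) = { d }.
Both contain d, so the two alternatives are not disjoint — LL(1) conflict.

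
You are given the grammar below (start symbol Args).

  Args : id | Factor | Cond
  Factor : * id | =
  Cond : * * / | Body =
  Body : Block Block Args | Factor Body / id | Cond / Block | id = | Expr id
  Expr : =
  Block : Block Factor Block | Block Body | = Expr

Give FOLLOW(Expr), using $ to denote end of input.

{ *, /, =, id }

In Body : Expr id: add FIRST(id) = { id }.
In Block : = Expr: Expr is at the end, add FOLLOW(Block) = { *, /, =, id }.
Union: FOLLOW(Expr) = { *, /, =, id }.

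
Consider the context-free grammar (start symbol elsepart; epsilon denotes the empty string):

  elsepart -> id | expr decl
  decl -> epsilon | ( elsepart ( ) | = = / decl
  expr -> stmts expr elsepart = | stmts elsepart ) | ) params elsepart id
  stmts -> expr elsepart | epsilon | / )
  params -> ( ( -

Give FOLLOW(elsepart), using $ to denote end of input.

{ $, (, ), /, =, id }

elsepart is the start symbol, so $ ∈ FOLLOW(elsepart).
In decl -> ( elsepart ( ): add FIRST(( )) = { ( }.
In expr -> stmts expr elsepart =: add FIRST(=) = { = }.
In expr -> stmts elsepart ): add FIRST()) = { ) }.
In expr -> ) params elsepart id: add FIRST(id) = { id }.
In stmts -> expr elsepart: elsepart is at the end, add FOLLOW(stmts) = { ), /, id }.
Union: FOLLOW(elsepart) = { $, (, ), /, =, id }.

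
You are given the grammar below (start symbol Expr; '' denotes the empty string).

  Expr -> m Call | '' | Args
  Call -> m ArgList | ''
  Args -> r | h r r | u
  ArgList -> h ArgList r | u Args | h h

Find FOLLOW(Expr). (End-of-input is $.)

Expr is the start symbol, so $ ∈ FOLLOW(Expr).
Union: FOLLOW(Expr) = { $ }.

{ $ }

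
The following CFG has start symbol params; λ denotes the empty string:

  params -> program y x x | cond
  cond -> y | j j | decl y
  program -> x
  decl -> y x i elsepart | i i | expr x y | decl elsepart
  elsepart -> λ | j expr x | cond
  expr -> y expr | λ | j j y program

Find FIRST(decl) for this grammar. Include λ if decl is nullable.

{ i, j, x, y }

decl -> y x i elsepart contributes {y}.
decl -> i i contributes {i}.
From decl -> expr x y: expr nullable, take FIRST(expr) ∪ {x} = { j, x, y }.
From decl -> decl elsepart: add FIRST(decl) = { i, j, x, y }.
Union: FIRST(decl) = { i, j, x, y }.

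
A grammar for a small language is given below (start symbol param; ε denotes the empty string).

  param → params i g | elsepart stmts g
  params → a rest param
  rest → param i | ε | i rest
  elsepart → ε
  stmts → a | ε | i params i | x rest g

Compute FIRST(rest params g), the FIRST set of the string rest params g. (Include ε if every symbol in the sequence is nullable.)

{ a, g, i, x }

Add FIRST(rest)\{ε} = { a, g, i, x }; rest is nullable, continue.
Add FIRST(params) = { a }; params is not nullable, stop.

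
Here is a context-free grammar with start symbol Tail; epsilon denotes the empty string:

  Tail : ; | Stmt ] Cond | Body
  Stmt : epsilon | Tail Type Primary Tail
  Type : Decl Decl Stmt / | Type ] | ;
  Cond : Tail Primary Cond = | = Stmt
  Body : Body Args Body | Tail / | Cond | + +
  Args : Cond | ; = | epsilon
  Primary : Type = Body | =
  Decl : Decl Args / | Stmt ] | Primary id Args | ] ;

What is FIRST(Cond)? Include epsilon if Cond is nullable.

{ +, ;, =, ] }

From Cond : Tail Primary Cond =: add FIRST(Tail) = { +, ;, =, ] }.
Cond : = Stmt contributes {=}.
Union: FIRST(Cond) = { +, ;, =, ] }.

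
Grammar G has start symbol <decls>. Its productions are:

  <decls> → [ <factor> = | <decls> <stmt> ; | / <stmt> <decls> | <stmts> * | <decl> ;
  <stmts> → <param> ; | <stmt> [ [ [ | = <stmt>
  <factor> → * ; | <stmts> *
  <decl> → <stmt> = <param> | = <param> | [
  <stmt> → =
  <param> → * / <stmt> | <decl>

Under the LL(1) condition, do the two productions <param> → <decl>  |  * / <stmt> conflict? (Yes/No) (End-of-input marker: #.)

No

FIRST(<decl>) = { =, [ } and FIRST(* / <stmt>) = { * }.
The FIRST sets are disjoint and neither alternative is nullable — no conflict.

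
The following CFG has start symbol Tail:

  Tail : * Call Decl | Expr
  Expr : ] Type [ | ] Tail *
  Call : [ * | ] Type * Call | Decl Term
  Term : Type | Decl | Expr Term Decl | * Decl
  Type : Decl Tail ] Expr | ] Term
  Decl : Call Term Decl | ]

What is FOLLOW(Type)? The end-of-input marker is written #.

{ *, [, ] }

In Expr : ] Type [: add FIRST([) = { [ }.
In Call : ] Type * Call: add FIRST(* Call) = { * }.
In Term : Type: Type is at the end, add FOLLOW(Term) = { *, [, ] }.
Union: FOLLOW(Type) = { *, [, ] }.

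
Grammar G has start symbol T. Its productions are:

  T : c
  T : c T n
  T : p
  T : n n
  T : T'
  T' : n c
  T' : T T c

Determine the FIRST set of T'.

{ c, n, p }

T' : n c contributes {n}.
From T' : T T c: add FIRST(T) = { c, n, p }.
Union: FIRST(T') = { c, n, p }.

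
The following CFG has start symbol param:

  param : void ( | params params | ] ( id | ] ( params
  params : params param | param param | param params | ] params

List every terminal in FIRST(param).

{ ], void }

param : void ( contributes {void}.
From param : params params: add FIRST(params) = { ], void }.
param : ] ( id contributes {]}.
param : ] ( params contributes {]}.
Union: FIRST(param) = { ], void }.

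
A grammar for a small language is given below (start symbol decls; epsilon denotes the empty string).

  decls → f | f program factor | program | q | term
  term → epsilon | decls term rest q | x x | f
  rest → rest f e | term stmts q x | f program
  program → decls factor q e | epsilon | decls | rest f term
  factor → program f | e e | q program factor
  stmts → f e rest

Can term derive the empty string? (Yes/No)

Yes

term has an epsilon-production, so term ⇒ epsilon.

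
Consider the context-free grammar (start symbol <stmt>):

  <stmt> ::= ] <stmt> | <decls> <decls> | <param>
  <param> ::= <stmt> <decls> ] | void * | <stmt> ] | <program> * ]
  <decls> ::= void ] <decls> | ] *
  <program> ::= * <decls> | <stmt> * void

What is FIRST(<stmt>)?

<stmt> ::= ] <stmt> contributes {]}.
From <stmt> ::= <decls> <decls>: add FIRST(<decls>) = { ], void }.
From <stmt> ::= <param>: add FIRST(<param>) = { *, ], void }.
Union: FIRST(<stmt>) = { *, ], void }.

{ *, ], void }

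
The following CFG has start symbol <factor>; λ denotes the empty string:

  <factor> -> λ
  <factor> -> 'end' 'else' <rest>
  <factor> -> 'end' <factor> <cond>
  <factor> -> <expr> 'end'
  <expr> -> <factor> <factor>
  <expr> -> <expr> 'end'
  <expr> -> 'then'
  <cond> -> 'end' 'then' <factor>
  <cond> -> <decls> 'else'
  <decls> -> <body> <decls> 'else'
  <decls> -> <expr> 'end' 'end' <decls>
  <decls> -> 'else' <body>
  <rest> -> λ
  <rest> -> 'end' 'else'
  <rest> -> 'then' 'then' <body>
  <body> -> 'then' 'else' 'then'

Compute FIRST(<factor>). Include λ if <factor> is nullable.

<factor> -> λ contributes λ.
<factor> -> 'end' 'else' <rest> contributes {'end'}.
<factor> -> 'end' <factor> <cond> contributes {'end'}.
From <factor> -> <expr> 'end': <expr> nullable, take FIRST(<expr>) ∪ {'end'} = { 'end', 'then' }.
Union: FIRST(<factor>) = { 'end', 'then', λ }.

{ 'end', 'then', λ }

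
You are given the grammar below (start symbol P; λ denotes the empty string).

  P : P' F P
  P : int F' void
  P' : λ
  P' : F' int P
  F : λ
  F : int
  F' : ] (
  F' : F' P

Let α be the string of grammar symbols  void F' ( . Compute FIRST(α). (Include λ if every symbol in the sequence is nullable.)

{ void }

void is a terminal; add {void} and stop.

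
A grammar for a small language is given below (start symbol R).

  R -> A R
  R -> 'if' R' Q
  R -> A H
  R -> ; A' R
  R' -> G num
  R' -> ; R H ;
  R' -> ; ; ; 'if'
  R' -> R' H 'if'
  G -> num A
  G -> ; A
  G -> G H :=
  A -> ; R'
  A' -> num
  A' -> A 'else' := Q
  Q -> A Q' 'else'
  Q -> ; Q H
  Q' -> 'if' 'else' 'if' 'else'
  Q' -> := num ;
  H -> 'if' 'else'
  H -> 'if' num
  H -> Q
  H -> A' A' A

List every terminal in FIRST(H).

{ 'if', ;, num }

H -> 'if' 'else' contributes {'if'}.
H -> 'if' num contributes {'if'}.
From H -> Q: add FIRST(Q) = { ; }.
From H -> A' A' A: add FIRST(A') = { ;, num }.
Union: FIRST(H) = { 'if', ;, num }.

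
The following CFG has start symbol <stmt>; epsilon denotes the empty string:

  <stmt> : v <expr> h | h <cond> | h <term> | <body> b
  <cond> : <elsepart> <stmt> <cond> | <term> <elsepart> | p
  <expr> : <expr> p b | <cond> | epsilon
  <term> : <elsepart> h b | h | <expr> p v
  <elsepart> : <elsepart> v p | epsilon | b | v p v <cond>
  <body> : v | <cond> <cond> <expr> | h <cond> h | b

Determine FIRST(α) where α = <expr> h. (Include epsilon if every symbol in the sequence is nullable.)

{ b, h, p, v }

Add FIRST(<expr>)\{epsilon} = { b, h, p, v }; <expr> is nullable, continue.
h is a terminal; add {h} and stop.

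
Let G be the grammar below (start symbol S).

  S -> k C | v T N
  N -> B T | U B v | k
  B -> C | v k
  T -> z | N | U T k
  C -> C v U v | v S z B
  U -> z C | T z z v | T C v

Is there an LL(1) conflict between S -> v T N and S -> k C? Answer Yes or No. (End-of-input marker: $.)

No

FIRST(v T N) = { v } and FIRST(k C) = { k }.
The FIRST sets are disjoint and neither alternative is nullable — no conflict.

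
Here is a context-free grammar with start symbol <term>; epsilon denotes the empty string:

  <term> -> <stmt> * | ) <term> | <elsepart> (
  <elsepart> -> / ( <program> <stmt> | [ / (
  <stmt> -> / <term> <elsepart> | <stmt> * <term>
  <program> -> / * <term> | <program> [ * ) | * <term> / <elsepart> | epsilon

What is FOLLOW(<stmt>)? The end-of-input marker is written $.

In <term> -> <stmt> *: add FIRST(*) = { * }.
In <elsepart> -> / ( <program> <stmt>: <stmt> is at the end, add FOLLOW(<elsepart>) = { (, *, /, [ }.
In <stmt> -> <stmt> * <term>: add FIRST(* <term>) = { * }.
Union: FOLLOW(<stmt>) = { (, *, /, [ }.

{ (, *, /, [ }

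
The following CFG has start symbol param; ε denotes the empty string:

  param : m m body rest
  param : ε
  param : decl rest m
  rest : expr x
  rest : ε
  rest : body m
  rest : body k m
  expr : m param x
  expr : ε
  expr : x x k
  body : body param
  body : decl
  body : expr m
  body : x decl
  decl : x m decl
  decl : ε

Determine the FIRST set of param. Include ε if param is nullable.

param : m m body rest contributes {m}.
param : ε contributes ε.
From param : decl rest m: decl, rest nullable, take FIRST(decl) ∪ FIRST(rest) ∪ {m} = { k, m, x }.
Union: FIRST(param) = { k, m, x, ε }.

{ k, m, x, ε }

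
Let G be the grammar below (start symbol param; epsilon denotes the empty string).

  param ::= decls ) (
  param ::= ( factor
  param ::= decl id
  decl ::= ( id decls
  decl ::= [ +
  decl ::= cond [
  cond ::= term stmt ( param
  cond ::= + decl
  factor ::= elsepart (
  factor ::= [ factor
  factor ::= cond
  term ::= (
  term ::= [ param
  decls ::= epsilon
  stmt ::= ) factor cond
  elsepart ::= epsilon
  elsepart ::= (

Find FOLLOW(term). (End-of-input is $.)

{ ) }

In cond ::= term stmt ( param: add FIRST(stmt ( param) = { ) }.
Union: FOLLOW(term) = { ) }.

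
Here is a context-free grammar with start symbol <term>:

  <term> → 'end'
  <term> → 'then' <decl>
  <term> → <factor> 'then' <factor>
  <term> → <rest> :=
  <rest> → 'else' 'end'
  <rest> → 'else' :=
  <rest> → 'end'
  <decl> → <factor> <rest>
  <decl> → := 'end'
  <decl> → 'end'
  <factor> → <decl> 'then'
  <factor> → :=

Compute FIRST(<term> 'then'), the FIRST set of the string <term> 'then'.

{ 'else', 'end', 'then', := }

Add FIRST(<term>) = { 'else', 'end', 'then', := }; <term> is not nullable, stop.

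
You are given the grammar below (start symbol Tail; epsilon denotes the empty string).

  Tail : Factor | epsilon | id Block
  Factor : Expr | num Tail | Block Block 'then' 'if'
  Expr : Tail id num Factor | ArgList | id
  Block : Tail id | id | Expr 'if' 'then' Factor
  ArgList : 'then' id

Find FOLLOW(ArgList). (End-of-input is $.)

{ $, 'if', 'then', id, num }

In Expr : ArgList: ArgList is at the end, add FOLLOW(Expr) = { $, 'if', 'then', id, num }.
Union: FOLLOW(ArgList) = { $, 'if', 'then', id, num }.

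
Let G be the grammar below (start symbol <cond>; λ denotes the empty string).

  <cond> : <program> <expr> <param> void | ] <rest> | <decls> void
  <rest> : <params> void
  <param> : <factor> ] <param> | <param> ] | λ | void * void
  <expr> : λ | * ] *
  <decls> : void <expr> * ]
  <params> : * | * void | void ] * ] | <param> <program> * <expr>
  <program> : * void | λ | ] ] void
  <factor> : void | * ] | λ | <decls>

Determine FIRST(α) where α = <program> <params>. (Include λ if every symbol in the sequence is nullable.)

Add FIRST(<program>)\{λ} = { *, ] }; <program> is nullable, continue.
Add FIRST(<params>) = { *, ], void }; <params> is not nullable, stop.

{ *, ], void }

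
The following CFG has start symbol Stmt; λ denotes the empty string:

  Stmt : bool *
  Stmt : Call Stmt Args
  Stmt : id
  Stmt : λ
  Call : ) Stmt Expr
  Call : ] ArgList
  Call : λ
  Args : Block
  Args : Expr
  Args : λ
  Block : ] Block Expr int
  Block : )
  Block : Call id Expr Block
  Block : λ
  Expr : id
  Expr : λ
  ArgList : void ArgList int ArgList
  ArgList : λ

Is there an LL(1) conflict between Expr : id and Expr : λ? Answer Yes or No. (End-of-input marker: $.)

FIRST(id) = { id } and FIRST(λ) = { λ }.
The second alternative is nullable and FOLLOW(Expr) = { $, ), ], bool, id, int } shares id with FIRST of the first — conflict.

Yes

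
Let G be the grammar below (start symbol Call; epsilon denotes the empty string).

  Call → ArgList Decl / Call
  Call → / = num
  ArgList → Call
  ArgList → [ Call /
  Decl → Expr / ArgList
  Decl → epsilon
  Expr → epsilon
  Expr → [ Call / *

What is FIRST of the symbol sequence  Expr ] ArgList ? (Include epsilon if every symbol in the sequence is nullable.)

{ [, ] }

Add FIRST(Expr)\{epsilon} = { [ }; Expr is nullable, continue.
] is a terminal; add {]} and stop.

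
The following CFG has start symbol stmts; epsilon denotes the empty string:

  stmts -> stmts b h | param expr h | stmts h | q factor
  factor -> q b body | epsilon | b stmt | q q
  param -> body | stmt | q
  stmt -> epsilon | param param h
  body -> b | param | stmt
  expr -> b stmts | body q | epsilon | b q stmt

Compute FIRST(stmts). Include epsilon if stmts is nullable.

From stmts -> stmts b h: add FIRST(stmts) = { b, h, q }.
From stmts -> param expr h: param, expr nullable, take FIRST(param) ∪ FIRST(expr) ∪ {h} = { b, h, q }.
From stmts -> stmts h: add FIRST(stmts) = { b, h, q }.
stmts -> q factor contributes {q}.
Union: FIRST(stmts) = { b, h, q }.

{ b, h, q }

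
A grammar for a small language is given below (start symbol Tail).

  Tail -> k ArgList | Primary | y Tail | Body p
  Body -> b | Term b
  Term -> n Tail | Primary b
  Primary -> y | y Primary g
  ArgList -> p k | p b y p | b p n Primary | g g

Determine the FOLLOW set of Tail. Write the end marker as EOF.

{ EOF, b }

Tail is the start symbol, so EOF ∈ FOLLOW(Tail).
In Tail -> y Tail: Tail is at the end, add FOLLOW(Tail) = { EOF, b }.
In Term -> n Tail: Tail is at the end, add FOLLOW(Term) = { b }.
Union: FOLLOW(Tail) = { EOF, b }.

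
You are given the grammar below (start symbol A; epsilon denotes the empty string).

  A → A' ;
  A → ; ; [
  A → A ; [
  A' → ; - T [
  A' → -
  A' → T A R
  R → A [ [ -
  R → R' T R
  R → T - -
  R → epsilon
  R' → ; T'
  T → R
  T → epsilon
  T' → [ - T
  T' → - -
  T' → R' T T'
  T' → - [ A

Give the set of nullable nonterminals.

Directly nullable (have an epsilon-production): R, T.
No other nonterminal has a production whose RHS symbols are all nullable.

{ R, T }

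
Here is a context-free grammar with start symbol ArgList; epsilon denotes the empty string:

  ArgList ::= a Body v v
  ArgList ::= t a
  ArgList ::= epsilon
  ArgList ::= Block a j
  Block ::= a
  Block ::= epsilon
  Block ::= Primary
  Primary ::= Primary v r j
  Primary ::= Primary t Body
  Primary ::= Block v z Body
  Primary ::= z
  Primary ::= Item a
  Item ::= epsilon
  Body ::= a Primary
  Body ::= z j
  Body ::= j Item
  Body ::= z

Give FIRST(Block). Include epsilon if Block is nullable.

{ a, v, z, epsilon }

Block ::= a contributes {a}.
Block ::= epsilon contributes epsilon.
From Block ::= Primary: add FIRST(Primary) = { a, v, z }.
Union: FIRST(Block) = { a, v, z, epsilon }.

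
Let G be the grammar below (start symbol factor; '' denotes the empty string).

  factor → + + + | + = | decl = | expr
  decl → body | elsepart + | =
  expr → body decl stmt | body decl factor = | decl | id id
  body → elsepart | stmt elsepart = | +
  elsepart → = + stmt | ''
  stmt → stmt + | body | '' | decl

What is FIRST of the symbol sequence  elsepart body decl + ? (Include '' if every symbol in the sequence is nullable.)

{ +, = }

Add FIRST(elsepart)\{''} = { = }; elsepart is nullable, continue.
Add FIRST(body)\{''} = { +, = }; body is nullable, continue.
Add FIRST(decl)\{''} = { +, = }; decl is nullable, continue.
+ is a terminal; add {+} and stop.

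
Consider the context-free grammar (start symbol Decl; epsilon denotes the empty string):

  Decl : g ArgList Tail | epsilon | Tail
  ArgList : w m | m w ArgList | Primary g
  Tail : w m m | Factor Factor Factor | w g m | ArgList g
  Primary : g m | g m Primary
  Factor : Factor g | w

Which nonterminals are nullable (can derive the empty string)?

{ Decl }

Directly nullable (have an epsilon-production): Decl.
No other nonterminal has a production whose RHS symbols are all nullable.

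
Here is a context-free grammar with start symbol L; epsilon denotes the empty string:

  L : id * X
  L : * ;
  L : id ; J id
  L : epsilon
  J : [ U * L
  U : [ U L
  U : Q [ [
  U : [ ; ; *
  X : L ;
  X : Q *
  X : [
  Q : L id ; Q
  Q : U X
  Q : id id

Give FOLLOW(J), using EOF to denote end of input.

{ id }

In L : id ; J id: add FIRST(id) = { id }.
Union: FOLLOW(J) = { id }.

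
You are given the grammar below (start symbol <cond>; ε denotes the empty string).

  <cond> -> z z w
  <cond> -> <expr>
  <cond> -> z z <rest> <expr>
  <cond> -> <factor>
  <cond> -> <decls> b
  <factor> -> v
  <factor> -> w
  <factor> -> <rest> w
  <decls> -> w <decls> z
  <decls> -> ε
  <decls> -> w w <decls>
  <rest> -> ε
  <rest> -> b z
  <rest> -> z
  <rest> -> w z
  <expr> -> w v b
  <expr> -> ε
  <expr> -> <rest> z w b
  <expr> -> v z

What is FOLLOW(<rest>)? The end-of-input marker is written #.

In <cond> -> z z <rest> <expr>: add FIRST(<expr>)\{ε} = { b, v, w, z }.
  Since <expr> is nullable, also add FOLLOW(<cond>) = { # }.
In <factor> -> <rest> w: add FIRST(w) = { w }.
In <expr> -> <rest> z w b: add FIRST(z w b) = { z }.
Union: FOLLOW(<rest>) = { #, b, v, w, z }.

{ #, b, v, w, z }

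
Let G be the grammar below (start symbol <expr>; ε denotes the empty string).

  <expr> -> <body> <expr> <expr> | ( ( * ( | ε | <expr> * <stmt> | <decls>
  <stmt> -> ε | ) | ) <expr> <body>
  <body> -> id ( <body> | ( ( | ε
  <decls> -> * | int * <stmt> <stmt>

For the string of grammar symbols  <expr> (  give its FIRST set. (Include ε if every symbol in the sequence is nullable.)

Add FIRST(<expr>)\{ε} = { (, *, id, int }; <expr> is nullable, continue.
( is a terminal; add {(} and stop.

{ (, *, id, int }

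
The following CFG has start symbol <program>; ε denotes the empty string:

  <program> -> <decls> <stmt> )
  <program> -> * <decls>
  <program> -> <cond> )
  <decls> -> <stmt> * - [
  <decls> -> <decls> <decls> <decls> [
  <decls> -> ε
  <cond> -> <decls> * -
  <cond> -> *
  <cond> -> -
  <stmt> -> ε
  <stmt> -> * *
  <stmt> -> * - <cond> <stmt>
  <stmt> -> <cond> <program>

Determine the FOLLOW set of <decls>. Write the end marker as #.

In <program> -> <decls> <stmt> ): add FIRST(<stmt> )) = { ), *, -, [ }.
In <program> -> * <decls>: <decls> is at the end, add FOLLOW(<program>) = { #, ), * }.
In <decls> -> <decls> <decls> <decls> [: add FIRST(<decls> <decls> [) = { *, -, [ }.
In <decls> -> <decls> <decls> <decls> [: add FIRST(<decls> [) = { *, -, [ }.
In <decls> -> <decls> <decls> <decls> [: add FIRST([) = { [ }.
In <cond> -> <decls> * -: add FIRST(* -) = { * }.
Union: FOLLOW(<decls>) = { #, ), *, -, [ }.

{ #, ), *, -, [ }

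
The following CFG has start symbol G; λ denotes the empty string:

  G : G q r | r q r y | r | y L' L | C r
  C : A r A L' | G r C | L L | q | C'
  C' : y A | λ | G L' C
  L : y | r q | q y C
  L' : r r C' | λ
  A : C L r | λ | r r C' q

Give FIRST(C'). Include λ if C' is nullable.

{ q, r, y, λ }

C' : y A contributes {y}.
C' : λ contributes λ.
From C' : G L' C: add FIRST(G) = { q, r, y }.
Union: FIRST(C') = { q, r, y, λ }.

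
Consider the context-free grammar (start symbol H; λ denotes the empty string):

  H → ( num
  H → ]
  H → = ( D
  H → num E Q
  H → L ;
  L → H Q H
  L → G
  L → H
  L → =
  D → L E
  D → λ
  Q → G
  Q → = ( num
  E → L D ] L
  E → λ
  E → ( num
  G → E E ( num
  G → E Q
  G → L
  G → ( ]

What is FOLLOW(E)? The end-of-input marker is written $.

In H → num E Q: add FIRST(Q) = { (, =, ], num }.
In D → L E: E is at the end, add FOLLOW(D) = { $, (, ;, =, ], num }.
In G → E E ( num: add FIRST(E ( num) = { (, =, ], num }.
In G → E E ( num: add FIRST(( num) = { ( }.
In G → E Q: add FIRST(Q) = { (, =, ], num }.
Union: FOLLOW(E) = { $, (, ;, =, ], num }.

{ $, (, ;, =, ], num }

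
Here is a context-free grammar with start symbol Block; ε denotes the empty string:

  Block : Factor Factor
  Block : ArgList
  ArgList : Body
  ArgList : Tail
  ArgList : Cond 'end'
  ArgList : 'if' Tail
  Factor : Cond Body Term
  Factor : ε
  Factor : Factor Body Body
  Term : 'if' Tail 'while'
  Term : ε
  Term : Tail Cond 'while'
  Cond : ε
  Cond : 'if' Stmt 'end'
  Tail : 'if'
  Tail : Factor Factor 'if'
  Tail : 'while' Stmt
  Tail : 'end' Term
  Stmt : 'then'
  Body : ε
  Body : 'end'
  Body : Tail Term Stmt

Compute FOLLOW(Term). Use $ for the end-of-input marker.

In Factor : Cond Body Term: Term is at the end, add FOLLOW(Factor) = { $, 'end', 'if', 'while' }.
In Tail : 'end' Term: Term is at the end, add FOLLOW(Tail) = { $, 'end', 'if', 'then', 'while' }.
In Body : Tail Term Stmt: add FIRST(Stmt) = { 'then' }.
Union: FOLLOW(Term) = { $, 'end', 'if', 'then', 'while' }.

{ $, 'end', 'if', 'then', 'while' }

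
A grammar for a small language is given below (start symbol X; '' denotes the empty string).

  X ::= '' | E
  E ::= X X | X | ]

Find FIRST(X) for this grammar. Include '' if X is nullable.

X ::= '' contributes ''.
From X ::= E: add FIRST(E) = { ], '' } (including '' since E is nullable).
Union: FIRST(X) = { ], '' }.

{ ], '' }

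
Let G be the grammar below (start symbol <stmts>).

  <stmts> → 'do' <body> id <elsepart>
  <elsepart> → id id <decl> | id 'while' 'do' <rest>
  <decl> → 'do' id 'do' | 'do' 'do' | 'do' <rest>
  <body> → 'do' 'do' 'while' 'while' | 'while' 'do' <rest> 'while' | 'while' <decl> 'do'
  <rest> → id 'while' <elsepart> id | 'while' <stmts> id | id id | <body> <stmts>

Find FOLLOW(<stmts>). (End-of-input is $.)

<stmts> is the start symbol, so $ ∈ FOLLOW(<stmts>).
In <rest> → 'while' <stmts> id: add FIRST(id) = { id }.
In <rest> → <body> <stmts>: <stmts> is at the end, add FOLLOW(<rest>) = { $, 'do', 'while', id }.
Union: FOLLOW(<stmts>) = { $, 'do', 'while', id }.

{ $, 'do', 'while', id }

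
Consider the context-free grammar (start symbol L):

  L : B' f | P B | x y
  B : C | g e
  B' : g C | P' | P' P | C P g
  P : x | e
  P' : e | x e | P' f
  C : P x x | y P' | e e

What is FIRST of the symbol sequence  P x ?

Add FIRST(P) = { e, x }; P is not nullable, stop.

{ e, x }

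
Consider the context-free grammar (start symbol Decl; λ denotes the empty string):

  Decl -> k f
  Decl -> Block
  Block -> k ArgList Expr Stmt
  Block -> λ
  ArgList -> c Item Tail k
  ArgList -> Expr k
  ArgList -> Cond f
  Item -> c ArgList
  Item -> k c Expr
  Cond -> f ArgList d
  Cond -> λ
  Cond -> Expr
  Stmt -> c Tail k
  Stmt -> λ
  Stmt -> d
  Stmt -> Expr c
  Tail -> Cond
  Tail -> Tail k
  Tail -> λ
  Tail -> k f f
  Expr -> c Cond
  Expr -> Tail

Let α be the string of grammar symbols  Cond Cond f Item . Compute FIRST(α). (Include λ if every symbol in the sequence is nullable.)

Add FIRST(Cond)\{λ} = { c, f, k }; Cond is nullable, continue.
Add FIRST(Cond)\{λ} = { c, f, k }; Cond is nullable, continue.
f is a terminal; add {f} and stop.

{ c, f, k }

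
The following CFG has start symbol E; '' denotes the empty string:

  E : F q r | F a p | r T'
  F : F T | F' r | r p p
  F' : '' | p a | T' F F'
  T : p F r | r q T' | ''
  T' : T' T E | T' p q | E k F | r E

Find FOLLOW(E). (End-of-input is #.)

E is the start symbol, so # ∈ FOLLOW(E).
In T' : T' T E: E is at the end, add FOLLOW(T') = { #, a, k, p, q, r }.
In T' : E k F: add FIRST(k F) = { k }.
In T' : r E: E is at the end, add FOLLOW(T') = { #, a, k, p, q, r }.
Union: FOLLOW(E) = { #, a, k, p, q, r }.

{ #, a, k, p, q, r }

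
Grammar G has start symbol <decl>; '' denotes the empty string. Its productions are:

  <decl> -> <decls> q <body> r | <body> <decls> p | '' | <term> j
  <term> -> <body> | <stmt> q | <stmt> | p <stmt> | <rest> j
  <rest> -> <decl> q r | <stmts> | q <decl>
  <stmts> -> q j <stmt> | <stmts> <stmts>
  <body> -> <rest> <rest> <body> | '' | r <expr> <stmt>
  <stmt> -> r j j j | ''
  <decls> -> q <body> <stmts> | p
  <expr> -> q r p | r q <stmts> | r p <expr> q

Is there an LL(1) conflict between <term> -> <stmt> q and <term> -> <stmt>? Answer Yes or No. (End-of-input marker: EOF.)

FIRST(<stmt> q) = { q, r } and FIRST(<stmt>) = { r, '' }.
Both contain r, so the two alternatives are not disjoint — LL(1) conflict.

Yes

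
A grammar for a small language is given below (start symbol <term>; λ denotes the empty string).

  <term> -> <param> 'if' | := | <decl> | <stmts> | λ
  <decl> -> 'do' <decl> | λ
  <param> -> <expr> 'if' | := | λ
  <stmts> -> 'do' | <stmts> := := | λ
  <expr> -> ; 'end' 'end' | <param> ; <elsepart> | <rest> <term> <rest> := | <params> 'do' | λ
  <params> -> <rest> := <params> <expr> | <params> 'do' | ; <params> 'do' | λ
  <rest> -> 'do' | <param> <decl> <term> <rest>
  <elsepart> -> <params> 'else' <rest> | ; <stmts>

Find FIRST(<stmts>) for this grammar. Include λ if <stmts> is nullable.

<stmts> -> 'do' contributes {'do'}.
From <stmts> -> <stmts> := :=: <stmts> nullable, take FIRST(<stmts>) ∪ {:=} = { 'do', := }.
<stmts> -> λ contributes λ.
Union: FIRST(<stmts>) = { 'do', :=, λ }.

{ 'do', :=, λ }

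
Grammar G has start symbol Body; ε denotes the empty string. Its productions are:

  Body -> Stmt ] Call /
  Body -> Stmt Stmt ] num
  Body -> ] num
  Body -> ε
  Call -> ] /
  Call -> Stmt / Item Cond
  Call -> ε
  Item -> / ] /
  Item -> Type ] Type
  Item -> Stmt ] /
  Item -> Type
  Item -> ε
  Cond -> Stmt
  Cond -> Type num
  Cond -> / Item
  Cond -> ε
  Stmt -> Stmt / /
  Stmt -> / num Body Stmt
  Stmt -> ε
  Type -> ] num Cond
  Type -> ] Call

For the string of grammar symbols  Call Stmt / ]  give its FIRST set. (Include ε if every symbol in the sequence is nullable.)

Add FIRST(Call)\{ε} = { /, ] }; Call is nullable, continue.
Add FIRST(Stmt)\{ε} = { / }; Stmt is nullable, continue.
/ is a terminal; add {/} and stop.

{ /, ] }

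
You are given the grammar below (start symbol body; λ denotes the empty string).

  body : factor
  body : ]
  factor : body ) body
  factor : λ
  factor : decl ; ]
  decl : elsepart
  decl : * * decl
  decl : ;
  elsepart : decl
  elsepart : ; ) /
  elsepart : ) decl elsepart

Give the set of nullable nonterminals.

{ body, factor }

Directly nullable (have an λ-production): factor.
body : factor with every symbol nullable, so body is nullable.
No other nonterminal has a production whose RHS symbols are all nullable.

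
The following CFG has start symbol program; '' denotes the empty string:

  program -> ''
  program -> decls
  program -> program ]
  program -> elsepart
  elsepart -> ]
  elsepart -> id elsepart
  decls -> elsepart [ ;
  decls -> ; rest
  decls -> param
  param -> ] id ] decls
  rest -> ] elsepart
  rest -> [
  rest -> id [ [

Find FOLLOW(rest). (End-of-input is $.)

In decls -> ; rest: rest is at the end, add FOLLOW(decls) = { $, ] }.
Union: FOLLOW(rest) = { $, ] }.

{ $, ] }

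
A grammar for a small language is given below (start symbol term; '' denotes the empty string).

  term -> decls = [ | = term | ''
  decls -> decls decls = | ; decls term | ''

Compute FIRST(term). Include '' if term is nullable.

{ ;, =, '' }

From term -> decls = [: decls nullable, take FIRST(decls) ∪ {=} = { ;, = }.
term -> = term contributes {=}.
term -> '' contributes ''.
Union: FIRST(term) = { ;, =, '' }.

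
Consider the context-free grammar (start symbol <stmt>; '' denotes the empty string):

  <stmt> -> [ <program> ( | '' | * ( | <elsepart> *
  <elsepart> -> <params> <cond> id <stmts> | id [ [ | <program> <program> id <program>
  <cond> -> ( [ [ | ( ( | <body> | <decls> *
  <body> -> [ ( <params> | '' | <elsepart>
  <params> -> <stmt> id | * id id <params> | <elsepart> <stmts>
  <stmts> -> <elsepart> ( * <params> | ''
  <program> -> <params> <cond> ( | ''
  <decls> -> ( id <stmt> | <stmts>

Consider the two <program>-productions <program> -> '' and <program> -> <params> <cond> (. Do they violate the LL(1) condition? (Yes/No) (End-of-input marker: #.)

Yes

FIRST('') = { '' } and FIRST(<params> <cond> () = { *, [, id }.
The first alternative is nullable and FOLLOW(<program>) = { (, *, [, id } shares * with FIRST of the second — conflict.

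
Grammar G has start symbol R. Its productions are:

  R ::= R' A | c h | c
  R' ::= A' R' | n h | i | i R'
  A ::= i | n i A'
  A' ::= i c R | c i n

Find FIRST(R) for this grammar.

{ c, i, n }

From R ::= R' A: add FIRST(R') = { c, i, n }.
R ::= c h contributes {c}.
R ::= c contributes {c}.
Union: FIRST(R) = { c, i, n }.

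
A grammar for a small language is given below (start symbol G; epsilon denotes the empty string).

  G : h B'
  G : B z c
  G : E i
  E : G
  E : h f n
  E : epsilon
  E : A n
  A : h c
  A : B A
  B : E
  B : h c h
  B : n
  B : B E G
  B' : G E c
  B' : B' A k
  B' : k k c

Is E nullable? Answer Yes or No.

E has an epsilon-production, so E ⇒ epsilon.

Yes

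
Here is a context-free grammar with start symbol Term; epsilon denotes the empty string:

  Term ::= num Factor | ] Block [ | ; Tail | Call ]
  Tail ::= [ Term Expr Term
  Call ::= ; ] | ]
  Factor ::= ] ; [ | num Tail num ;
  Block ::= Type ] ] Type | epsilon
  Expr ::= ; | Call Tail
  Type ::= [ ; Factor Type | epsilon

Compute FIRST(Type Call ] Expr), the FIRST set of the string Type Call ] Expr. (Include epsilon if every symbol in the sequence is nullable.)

{ ;, [, ] }

Add FIRST(Type)\{epsilon} = { [ }; Type is nullable, continue.
Add FIRST(Call) = { ;, ] }; Call is not nullable, stop.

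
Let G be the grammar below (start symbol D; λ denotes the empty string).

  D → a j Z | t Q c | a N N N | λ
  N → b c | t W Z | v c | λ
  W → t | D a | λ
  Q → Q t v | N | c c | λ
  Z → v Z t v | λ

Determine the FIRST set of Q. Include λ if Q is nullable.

{ b, c, t, v, λ }

From Q → Q t v: Q nullable, take FIRST(Q) ∪ {t} = { b, c, t, v }.
From Q → N: add FIRST(N) = { b, t, v, λ } (including λ since N is nullable).
Q → c c contributes {c}.
Q → λ contributes λ.
Union: FIRST(Q) = { b, c, t, v, λ }.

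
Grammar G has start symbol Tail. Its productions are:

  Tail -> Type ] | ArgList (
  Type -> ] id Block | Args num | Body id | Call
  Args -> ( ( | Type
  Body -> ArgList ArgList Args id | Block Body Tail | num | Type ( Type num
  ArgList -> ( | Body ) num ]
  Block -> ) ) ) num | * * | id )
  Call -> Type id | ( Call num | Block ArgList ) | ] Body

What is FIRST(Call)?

From Call -> Type id: add FIRST(Type) = { (, ), *, ], id, num }.
Call -> ( Call num contributes {(}.
From Call -> Block ArgList ): add FIRST(Block) = { ), *, id }.
Call -> ] Body contributes {]}.
Union: FIRST(Call) = { (, ), *, ], id, num }.

{ (, ), *, ], id, num }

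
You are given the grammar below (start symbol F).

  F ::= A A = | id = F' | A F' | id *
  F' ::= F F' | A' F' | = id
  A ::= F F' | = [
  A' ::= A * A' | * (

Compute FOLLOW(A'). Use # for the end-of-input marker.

In F' ::= A' F': add FIRST(F') = { *, =, id }.
In A' ::= A * A': A' is at the end, add FOLLOW(A') = { *, =, id }.
Union: FOLLOW(A') = { *, =, id }.

{ *, =, id }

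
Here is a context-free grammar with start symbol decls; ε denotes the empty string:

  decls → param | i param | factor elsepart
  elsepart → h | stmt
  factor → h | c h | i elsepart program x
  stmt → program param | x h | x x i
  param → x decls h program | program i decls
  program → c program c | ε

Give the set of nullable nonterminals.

Directly nullable (have an ε-production): program.
No other nonterminal has a production whose RHS symbols are all nullable.

{ program }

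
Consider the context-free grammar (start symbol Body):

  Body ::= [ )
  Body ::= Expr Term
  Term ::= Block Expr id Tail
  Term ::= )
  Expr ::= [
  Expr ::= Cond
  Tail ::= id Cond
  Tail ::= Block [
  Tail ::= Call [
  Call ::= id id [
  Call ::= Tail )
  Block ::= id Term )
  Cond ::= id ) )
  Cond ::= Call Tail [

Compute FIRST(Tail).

Tail ::= id Cond contributes {id}.
From Tail ::= Block [: add FIRST(Block) = { id }.
From Tail ::= Call [: add FIRST(Call) = { id }.
Union: FIRST(Tail) = { id }.

{ id }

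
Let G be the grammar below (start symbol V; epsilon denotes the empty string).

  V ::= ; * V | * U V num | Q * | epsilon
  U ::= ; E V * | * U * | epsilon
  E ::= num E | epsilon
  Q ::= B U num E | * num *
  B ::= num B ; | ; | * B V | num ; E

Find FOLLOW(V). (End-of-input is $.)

V is the start symbol, so $ ∈ FOLLOW(V).
In V ::= ; * V: V is at the end, add FOLLOW(V) = { $, *, ;, num }.
In V ::= * U V num: add FIRST(num) = { num }.
In U ::= ; E V *: add FIRST(*) = { * }.
In B ::= * B V: V is at the end, add FOLLOW(B) = { *, ;, num }.
Union: FOLLOW(V) = { $, *, ;, num }.

{ $, *, ;, num }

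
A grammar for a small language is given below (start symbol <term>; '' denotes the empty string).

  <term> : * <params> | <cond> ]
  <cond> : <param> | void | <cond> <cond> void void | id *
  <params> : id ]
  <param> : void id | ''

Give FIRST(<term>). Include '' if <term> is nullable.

{ *, ], id, void }

<term> : * <params> contributes {*}.
From <term> : <cond> ]: <cond> nullable, take FIRST(<cond>) ∪ {]} = { ], id, void }.
Union: FIRST(<term>) = { *, ], id, void }.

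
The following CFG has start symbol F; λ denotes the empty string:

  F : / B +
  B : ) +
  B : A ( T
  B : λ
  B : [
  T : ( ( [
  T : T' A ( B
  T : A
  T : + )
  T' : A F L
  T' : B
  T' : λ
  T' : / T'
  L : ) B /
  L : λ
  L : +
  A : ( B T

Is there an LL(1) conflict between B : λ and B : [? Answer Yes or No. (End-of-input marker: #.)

FIRST(λ) = { λ } and FIRST([) = { [ }.
The first alternative is nullable and FOLLOW(B) = { (, ), +, /, [ } shares [ with FIRST of the second — conflict.

Yes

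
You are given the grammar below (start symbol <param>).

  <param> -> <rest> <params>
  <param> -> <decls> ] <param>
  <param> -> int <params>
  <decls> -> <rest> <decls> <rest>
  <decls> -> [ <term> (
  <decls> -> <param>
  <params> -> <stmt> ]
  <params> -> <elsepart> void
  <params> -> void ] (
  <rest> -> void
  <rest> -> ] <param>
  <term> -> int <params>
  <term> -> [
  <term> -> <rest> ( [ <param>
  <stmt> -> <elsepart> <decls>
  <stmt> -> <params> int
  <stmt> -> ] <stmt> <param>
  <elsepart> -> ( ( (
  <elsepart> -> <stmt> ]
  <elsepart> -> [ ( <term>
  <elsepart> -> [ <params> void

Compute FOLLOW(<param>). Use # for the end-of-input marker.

{ #, (, [, ], int, void }

<param> is the start symbol, so # ∈ FOLLOW(<param>).
In <param> -> <decls> ] <param>: <param> is at the end, add FOLLOW(<param>) = { #, (, [, ], int, void }.
In <decls> -> <param>: <param> is at the end, add FOLLOW(<decls>) = { [, ], int, void }.
In <rest> -> ] <param>: <param> is at the end, add FOLLOW(<rest>) = { (, [, ], int, void }.
In <term> -> <rest> ( [ <param>: <param> is at the end, add FOLLOW(<term>) = { (, [, ], int, void }.
In <stmt> -> ] <stmt> <param>: <param> is at the end, add FOLLOW(<stmt>) = { [, ], int, void }.
Union: FOLLOW(<param>) = { #, (, [, ], int, void }.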